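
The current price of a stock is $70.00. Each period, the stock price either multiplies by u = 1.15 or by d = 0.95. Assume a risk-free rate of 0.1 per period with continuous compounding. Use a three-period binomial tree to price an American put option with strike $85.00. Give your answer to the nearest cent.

Risk-neutral probability p = (e^0.1 − 0.95)/(1.15 − 0.95) = 0.1552/0.2000 = 0.7759
Terminal stock prices: S_uuu = 106.5, S_uud = 87.95, S_udd = 72.65, S_ddd = 60.02
Terminal payoffs (K − S): max(-21.46, 0) = 0, max(-2.946, 0) = 0, max(12.35, 0) = 12.35, max(24.98, 0) = 24.98
Node uu (S = 92.57): continuation = e^(−0.1)·[0.7759·0.0000 + 0.2241·0.0000] = 0.0000; exercise value = 0.0000 ≤ continuation, so V_uu = 0.0000
Node ud (S = 76.47): continuation = e^(−0.1)·[0.7759·0.0000 + 0.2241·12.3487] = 2.5045; exercise value = 8.5250 > continuation, so V_ud = 8.5250 (exercise)
Node dd (S = 63.17): continuation = e^(−0.1)·[0.7759·12.3487 + 0.2241·24.9838] = 13.7362; exercise value = 21.8250 > continuation, so V_dd = 21.8250 (exercise)
Node u (S = 80.5): continuation = e^(−0.1)·[0.7759·0.0000 + 0.2241·8.5250] = 1.7290; exercise value = 4.5000 > continuation, so V_u = 4.5000 (exercise)
Node d (S = 66.5): continuation = e^(−0.1)·[0.7759·8.5250 + 0.2241·21.8250] = 10.4112; exercise value = 18.5000 > continuation, so V_d = 18.5000 (exercise)
Node 0 (S = 70): continuation = e^(−0.1)·[0.7759·4.5000 + 0.2241·18.5000] = 6.9112; exercise value = 15.0000 > continuation, so V_0 = 15.0000 (exercise)

$15.00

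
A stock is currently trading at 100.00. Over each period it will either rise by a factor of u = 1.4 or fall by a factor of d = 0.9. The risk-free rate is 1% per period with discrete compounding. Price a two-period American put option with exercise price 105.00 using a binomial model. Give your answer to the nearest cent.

14.31

Risk-neutral probability p = (1 + 0.01 − 0.9)/(1.4 − 0.9) = 0.1100/0.5000 = 0.2200
Terminal stock prices: S_uu = 196, S_ud = 126, S_dd = 81
Terminal payoffs (K − S): max(-91, 0) = 0, max(-21, 0) = 0, max(24, 0) = 24
Node u (S = 140): continuation = 1/1.01·[0.2200·0.0000 + 0.7800·0.0000] = 0.0000; exercise value = 0.0000 ≤ continuation, so V_u = 0.0000
Node d (S = 90): continuation = 1/1.01·[0.2200·0.0000 + 0.7800·24.0000] = 18.5347; exercise value = 15.0000 ≤ continuation, so V_d = 18.5347
Node 0 (S = 100): continuation = 1/1.01·[0.2200·0.0000 + 0.7800·18.5347] = 14.3139; exercise value = 5.0000 ≤ continuation, so V_0 = 14.3139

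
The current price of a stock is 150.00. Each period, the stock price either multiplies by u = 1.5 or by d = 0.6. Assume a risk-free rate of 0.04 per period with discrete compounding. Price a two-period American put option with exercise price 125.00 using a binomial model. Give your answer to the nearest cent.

Risk-neutral probability p = (1 + 0.04 − 0.6)/(1.5 − 0.6) = 0.4400/0.9000 = 0.4889
Terminal stock prices: S_uu = 337.5, S_ud = 135, S_dd = 54
Terminal payoffs (K − S): max(-212.5, 0) = 0, max(-10, 0) = 0, max(71, 0) = 71
Node u (S = 225): continuation = 1/1.04·[0.4889·0.0000 + 0.5111·0.0000] = 0.0000; exercise value = 0.0000 ≤ continuation, so V_u = 0.0000
Node d (S = 90): continuation = 1/1.04·[0.4889·0.0000 + 0.5111·71.0000] = 34.8932; exercise value = 35.0000 > continuation, so V_d = 35.0000 (exercise)
Node 0 (S = 150): continuation = 1/1.04·[0.4889·0.0000 + 0.5111·35.0000] = 17.2009; exercise value = 0.0000 ≤ continuation, so V_0 = 17.2009

17.20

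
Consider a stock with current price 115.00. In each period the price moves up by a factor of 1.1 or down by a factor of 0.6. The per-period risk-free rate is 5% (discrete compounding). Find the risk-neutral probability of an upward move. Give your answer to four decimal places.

p = 0.9000

Risk-neutral probability p = (1 + 0.05 − 0.6)/(1.1 − 0.6) = 0.4500/0.5000 = 0.9000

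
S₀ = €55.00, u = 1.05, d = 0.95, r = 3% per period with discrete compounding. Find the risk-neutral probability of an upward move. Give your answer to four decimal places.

p = 0.8000

Risk-neutral probability p = (1 + 0.03 − 0.95)/(1.05 − 0.95) = 0.0800/0.1000 = 0.8000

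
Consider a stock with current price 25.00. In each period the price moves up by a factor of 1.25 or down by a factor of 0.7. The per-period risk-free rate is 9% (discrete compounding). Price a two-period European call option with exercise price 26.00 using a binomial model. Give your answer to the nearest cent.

Risk-neutral probability p = (1 + 0.09 − 0.7)/(1.25 − 0.7) = 0.3900/0.5500 = 0.7091
Terminal stock prices: S_uu = 39.06, S_ud = 21.88, S_dd = 12.25
Terminal payoffs (S − K): max(13.06, 0) = 13.06, max(-4.125, 0) = 0, max(-13.75, 0) = 0
Node u (S = 31.25): V_u = 1/1.09·[0.7091·13.0625 + 0.2909·0.0000] = 8.4977
Node d (S = 17.5): V_d = 1/1.09·[0.7091·0.0000 + 0.2909·0.0000] = 0.0000
Node 0 (S = 25): V_0 = 1/1.09·[0.7091·8.4977 + 0.2909·0.0000] = 5.5281

5.53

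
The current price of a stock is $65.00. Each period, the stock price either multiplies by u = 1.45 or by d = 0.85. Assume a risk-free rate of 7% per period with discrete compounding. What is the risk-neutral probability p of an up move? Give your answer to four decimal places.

Risk-neutral probability p = (1 + 0.07 − 0.85)/(1.45 − 0.85) = 0.2200/0.6000 = 0.3667

p = 0.3667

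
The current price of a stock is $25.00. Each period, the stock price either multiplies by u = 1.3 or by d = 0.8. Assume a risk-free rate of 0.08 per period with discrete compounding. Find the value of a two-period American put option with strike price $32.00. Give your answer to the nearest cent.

$7.00

Risk-neutral probability p = (1 + 0.08 − 0.8)/(1.3 − 0.8) = 0.2800/0.5000 = 0.5600
Terminal stock prices: S_uu = 42.25, S_ud = 26, S_dd = 16
Terminal payoffs (K − S): max(-10.25, 0) = 0, max(6, 0) = 6, max(16, 0) = 16
Node u (S = 32.5): continuation = 1/1.08·[0.5600·0.0000 + 0.4400·6.0000] = 2.4444; exercise value = 0.0000 ≤ continuation, so V_u = 2.4444
Node d (S = 20): continuation = 1/1.08·[0.5600·6.0000 + 0.4400·16.0000] = 9.6296; exercise value = 12.0000 > continuation, so V_d = 12.0000 (exercise)
Node 0 (S = 25): continuation = 1/1.08·[0.5600·2.4444 + 0.4400·12.0000] = 6.1564; exercise value = 7.0000 > continuation, so V_0 = 7.0000 (exercise)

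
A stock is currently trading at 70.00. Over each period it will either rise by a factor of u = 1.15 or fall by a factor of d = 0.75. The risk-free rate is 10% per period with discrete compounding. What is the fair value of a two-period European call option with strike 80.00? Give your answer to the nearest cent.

Risk-neutral probability p = (1 + 0.1 − 0.75)/(1.15 − 0.75) = 0.3500/0.4000 = 0.8750
Terminal stock prices: S_uu = 92.57, S_ud = 60.38, S_dd = 39.38
Terminal payoffs (S − K): max(12.57, 0) = 12.57, max(-19.62, 0) = 0, max(-40.62, 0) = 0
Node u (S = 80.5): V_u = 1/1.1·[0.8750·12.5750 + 0.1250·0.0000] = 10.0028
Node d (S = 52.5): V_d = 1/1.1·[0.8750·0.0000 + 0.1250·0.0000] = 0.0000
Node 0 (S = 70): V_0 = 1/1.1·[0.8750·10.0028 + 0.1250·0.0000] = 7.9568

7.96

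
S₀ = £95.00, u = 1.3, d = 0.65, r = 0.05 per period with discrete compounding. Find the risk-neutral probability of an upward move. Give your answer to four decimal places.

Risk-neutral probability p = (1 + 0.05 − 0.65)/(1.3 − 0.65) = 0.4000/0.6500 = 0.6154

p = 0.6154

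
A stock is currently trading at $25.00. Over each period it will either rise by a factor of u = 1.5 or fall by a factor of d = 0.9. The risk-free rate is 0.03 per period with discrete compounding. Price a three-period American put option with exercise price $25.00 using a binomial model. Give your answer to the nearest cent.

Risk-neutral probability p = (1 + 0.03 − 0.9)/(1.5 − 0.9) = 0.1300/0.6000 = 0.2167
Terminal stock prices: S_uuu = 84.38, S_uud = 50.62, S_udd = 30.38, S_ddd = 18.23
Terminal payoffs (K − S): max(-59.38, 0) = 0, max(-25.62, 0) = 0, max(-5.375, 0) = 0, max(6.775, 0) = 6.775
Node uu (S = 56.25): continuation = 1/1.03·[0.2167·0.0000 + 0.7833·0.0000] = 0.0000; exercise value = 0.0000 ≤ continuation, so V_uu = 0.0000
Node ud (S = 33.75): continuation = 1/1.03·[0.2167·0.0000 + 0.7833·0.0000] = 0.0000; exercise value = 0.0000 ≤ continuation, so V_ud = 0.0000
Node dd (S = 20.25): continuation = 1/1.03·[0.2167·0.0000 + 0.7833·6.7750] = 5.1525; exercise value = 4.7500 ≤ continuation, so V_dd = 5.1525
Node u (S = 37.5): continuation = 1/1.03·[0.2167·0.0000 + 0.7833·0.0000] = 0.0000; exercise value = 0.0000 ≤ continuation, so V_u = 0.0000
Node d (S = 22.5): continuation = 1/1.03·[0.2167·0.0000 + 0.7833·5.1525] = 3.9186; exercise value = 2.5000 ≤ continuation, so V_d = 3.9186
Node 0 (S = 25): continuation = 1/1.03·[0.2167·0.0000 + 0.7833·3.9186] = 2.9801; exercise value = 0.0000 ≤ continuation, so V_0 = 2.9801

$2.98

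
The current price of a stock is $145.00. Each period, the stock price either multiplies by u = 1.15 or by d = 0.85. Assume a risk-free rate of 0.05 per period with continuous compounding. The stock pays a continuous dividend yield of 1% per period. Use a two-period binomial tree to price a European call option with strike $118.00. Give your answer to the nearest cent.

$36.94

Per-period risk-free factor R = e^0.05 = 1.0513; dividend-adjusted growth = e^(0.05−0.01) = 1.0408.
Risk-neutral probability p = (1.0408 − 0.85)/(1.15 − 0.85) = 0.1908/0.3000 = 0.6360
Terminal stock prices: S_uu = 191.8, S_ud = 141.7, S_dd = 104.8
Terminal payoffs (S − K): max(73.76, 0) = 73.76, max(23.74, 0) = 23.74, max(-13.24, 0) = 0
Node u (S = 166.8): V_u = e^(−0.05)·[0.6360·73.7625 + 0.3640·23.7375] = 52.8457
Node d (S = 123.2): V_d = e^(−0.05)·[0.6360·23.7375 + 0.3640·0.0000] = 14.3616
Node 0 (S = 145): V_0 = e^(−0.05)·[0.6360·52.8457 + 0.3640·14.3616] = 36.9447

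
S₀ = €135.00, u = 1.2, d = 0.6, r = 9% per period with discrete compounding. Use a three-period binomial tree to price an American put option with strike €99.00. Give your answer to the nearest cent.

Risk-neutral probability p = (1 + 0.09 − 0.6)/(1.2 − 0.6) = 0.4900/0.6000 = 0.8167
Terminal stock prices: S_uuu = 233.3, S_uud = 116.6, S_udd = 58.32, S_ddd = 29.16
Terminal payoffs (K − S): max(-134.3, 0) = 0, max(-17.64, 0) = 0, max(40.68, 0) = 40.68, max(69.84, 0) = 69.84
Node uu (S = 194.4): continuation = 1/1.09·[0.8167·0.0000 + 0.1833·0.0000] = 0.0000; exercise value = 0.0000 ≤ continuation, so V_uu = 0.0000
Node ud (S = 97.2): continuation = 1/1.09·[0.8167·0.0000 + 0.1833·40.6800] = 6.8422; exercise value = 1.8000 ≤ continuation, so V_ud = 6.8422
Node dd (S = 48.6): continuation = 1/1.09·[0.8167·40.6800 + 0.1833·69.8400] = 42.2257; exercise value = 50.4000 > continuation, so V_dd = 50.4000 (exercise)
Node u (S = 162): continuation = 1/1.09·[0.8167·0.0000 + 0.1833·6.8422] = 1.1508; exercise value = 0.0000 ≤ continuation, so V_u = 1.1508
Node d (S = 81): continuation = 1/1.09·[0.8167·6.8422 + 0.1833·50.4000] = 13.6035; exercise value = 18.0000 > continuation, so V_d = 18.0000 (exercise)
Node 0 (S = 135): continuation = 1/1.09·[0.8167·1.1508 + 0.1833·18.0000] = 3.8898; exercise value = 0.0000 ≤ continuation, so V_0 = 3.8898

€3.89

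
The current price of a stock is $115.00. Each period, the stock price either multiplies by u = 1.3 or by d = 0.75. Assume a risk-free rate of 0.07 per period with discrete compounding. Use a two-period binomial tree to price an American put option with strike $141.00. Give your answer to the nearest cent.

$27.53

Risk-neutral probability p = (1 + 0.07 − 0.75)/(1.3 − 0.75) = 0.3200/0.5500 = 0.5818
Terminal stock prices: S_uu = 194.4, S_ud = 112.1, S_dd = 64.69
Terminal payoffs (K − S): max(-53.35, 0) = 0, max(28.88, 0) = 28.88, max(76.31, 0) = 76.31
Node u (S = 149.5): continuation = 1/1.07·[0.5818·0.0000 + 0.4182·28.8750] = 11.2850; exercise value = 0.0000 ≤ continuation, so V_u = 11.2850
Node d (S = 86.25): continuation = 1/1.07·[0.5818·28.8750 + 0.4182·76.3125] = 45.5257; exercise value = 54.7500 > continuation, so V_d = 54.7500 (exercise)
Node 0 (S = 115): continuation = 1/1.07·[0.5818·11.2850 + 0.4182·54.7500] = 27.5339; exercise value = 26.0000 ≤ continuation, so V_0 = 27.5339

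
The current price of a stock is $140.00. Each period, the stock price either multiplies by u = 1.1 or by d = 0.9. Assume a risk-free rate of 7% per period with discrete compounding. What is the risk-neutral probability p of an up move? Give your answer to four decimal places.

Risk-neutral probability p = (1 + 0.07 − 0.9)/(1.1 − 0.9) = 0.1700/0.2000 = 0.8500

p = 0.8500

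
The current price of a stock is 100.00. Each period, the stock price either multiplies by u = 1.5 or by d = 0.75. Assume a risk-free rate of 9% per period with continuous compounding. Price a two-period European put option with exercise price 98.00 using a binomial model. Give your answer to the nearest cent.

Risk-neutral probability p = (e^0.09 − 0.75)/(1.5 − 0.75) = 0.3442/0.7500 = 0.4589
Terminal stock prices: S_uu = 225, S_ud = 112.5, S_dd = 56.25
Terminal payoffs (K − S): max(-127, 0) = 0, max(-14.5, 0) = 0, max(41.75, 0) = 41.75
Node u (S = 150): V_u = e^(−0.09)·[0.4589·0.0000 + 0.5411·0.0000] = 0.0000
Node d (S = 75): V_d = e^(−0.09)·[0.4589·0.0000 + 0.5411·41.7500] = 20.6466
Node 0 (S = 100): V_0 = e^(−0.09)·[0.4589·0.0000 + 0.5411·20.6466] = 10.2103

10.21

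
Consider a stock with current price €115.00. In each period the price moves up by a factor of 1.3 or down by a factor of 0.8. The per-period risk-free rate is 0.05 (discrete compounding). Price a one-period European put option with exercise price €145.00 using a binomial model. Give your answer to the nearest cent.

€25.24

Risk-neutral probability p = (1 + 0.05 − 0.8)/(1.3 − 0.8) = 0.2500/0.5000 = 0.5000
Terminal stock prices: S_u = 149.5, S_d = 92
Terminal payoffs (K − S): max(-4.5, 0) = 0, max(53, 0) = 53
Node 0 (S = 115): V_0 = 1/1.05·[0.5000·0.0000 + 0.5000·53.0000] = 25.2381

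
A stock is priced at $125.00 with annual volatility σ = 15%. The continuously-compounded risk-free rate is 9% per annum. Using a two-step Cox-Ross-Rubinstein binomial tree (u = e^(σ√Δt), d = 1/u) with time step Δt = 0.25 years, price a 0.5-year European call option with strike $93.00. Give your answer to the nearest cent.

$36.09

CRR parameters: u = e^(σ√Δt) = e^(0.15·√0.25) = 1.0779, d = 1/u = 0.9277
Per-period rate: rΔt = 0.09·0.25 = 0.0225, so R = e^0.0225 = 1.0228
Risk-neutral probability p = (e^0.0225 − 0.9277)/(1.0779 − 0.9277) = 0.0950/0.1501 = 0.6328
Terminal stock prices: S_uu = 145.2, S_ud = 125, S_dd = 107.6
Terminal payoffs (S − K): max(52.23, 0) = 52.23, max(32, 0) = 32, max(14.59, 0) = 14.59
Node u (S = 134.7): V_u = e^(−0.0225)·[0.6328·52.2293 + 0.3672·32.0000] = 43.8047
Node d (S = 116): V_d = e^(−0.0225)·[0.6328·32.0000 + 0.3672·14.5885] = 25.0371
Node 0 (S = 125): V_0 = e^(−0.0225)·[0.6328·43.8047 + 0.3672·25.0371] = 36.0922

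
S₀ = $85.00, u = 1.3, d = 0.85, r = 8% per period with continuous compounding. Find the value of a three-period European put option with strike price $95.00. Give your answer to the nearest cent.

$8.06

Risk-neutral probability p = (e^0.08 − 0.85)/(1.3 − 0.85) = 0.2333/0.4500 = 0.5184
Terminal stock prices: S_uuu = 186.7, S_uud = 122.1, S_udd = 79.84, S_ddd = 52.2
Terminal payoffs (K − S): max(-91.75, 0) = 0, max(-27.1, 0) = 0, max(15.16, 0) = 15.16, max(42.8, 0) = 42.8
Node uu (S = 143.7): V_uu = e^(−0.08)·[0.5184·0.0000 + 0.4816·0.0000] = 0.0000
Node ud (S = 93.92): V_ud = e^(−0.08)·[0.5184·0.0000 + 0.4816·15.1638] = 6.7412
Node dd (S = 61.41): V_dd = e^(−0.08)·[0.5184·15.1638 + 0.4816·42.7994] = 26.2836
Node u (S = 110.5): V_u = e^(−0.08)·[0.5184·0.0000 + 0.4816·6.7412] = 2.9968
Node d (S = 72.25): V_d = e^(−0.08)·[0.5184·6.7412 + 0.4816·26.2836] = 14.9106
Node 0 (S = 85): V_0 = e^(−0.08)·[0.5184·2.9968 + 0.4816·14.9106] = 8.0628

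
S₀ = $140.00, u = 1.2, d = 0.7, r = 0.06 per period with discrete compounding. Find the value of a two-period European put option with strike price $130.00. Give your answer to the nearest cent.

$8.73

Risk-neutral probability p = (1 + 0.06 − 0.7)/(1.2 − 0.7) = 0.3600/0.5000 = 0.7200
Terminal stock prices: S_uu = 201.6, S_ud = 117.6, S_dd = 68.6
Terminal payoffs (K − S): max(-71.6, 0) = 0, max(12.4, 0) = 12.4, max(61.4, 0) = 61.4
Node u (S = 168): V_u = 1/1.06·[0.7200·0.0000 + 0.2800·12.4000] = 3.2755
Node d (S = 98): V_d = 1/1.06·[0.7200·12.4000 + 0.2800·61.4000] = 24.6415
Node 0 (S = 140): V_0 = 1/1.06·[0.7200·3.2755 + 0.2800·24.6415] = 8.7339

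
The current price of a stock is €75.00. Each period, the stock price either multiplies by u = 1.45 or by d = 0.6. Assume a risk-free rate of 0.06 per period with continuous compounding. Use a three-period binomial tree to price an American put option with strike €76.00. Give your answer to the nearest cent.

€16.82

Risk-neutral probability p = (e^0.06 − 0.6)/(1.45 − 0.6) = 0.4618/0.8500 = 0.5433
Terminal stock prices: S_uuu = 228.6, S_uud = 94.61, S_udd = 39.15, S_ddd = 16.2
Terminal payoffs (K − S): max(-152.6, 0) = 0, max(-18.61, 0) = 0, max(36.85, 0) = 36.85, max(59.8, 0) = 59.8
Node uu (S = 157.7): continuation = e^(−0.06)·[0.5433·0.0000 + 0.4567·0.0000] = 0.0000; exercise value = 0.0000 ≤ continuation, so V_uu = 0.0000
Node ud (S = 65.25): continuation = e^(−0.06)·[0.5433·0.0000 + 0.4567·36.8500] = 15.8480; exercise value = 10.7500 ≤ continuation, so V_ud = 15.8480
Node dd (S = 27): continuation = e^(−0.06)·[0.5433·36.8500 + 0.4567·59.8000] = 44.5741; exercise value = 49.0000 > continuation, so V_dd = 49.0000 (exercise)
Node u (S = 108.8): continuation = e^(−0.06)·[0.5433·0.0000 + 0.4567·15.8480] = 6.8157; exercise value = 0.0000 ≤ continuation, so V_u = 6.8157
Node d (S = 45): continuation = e^(−0.06)·[0.5433·15.8480 + 0.4567·49.0000] = 29.1827; exercise value = 31.0000 > continuation, so V_d = 31.0000 (exercise)
Node 0 (S = 75): continuation = e^(−0.06)·[0.5433·6.8157 + 0.4567·31.0000] = 16.8197; exercise value = 1.0000 ≤ continuation, so V_0 = 16.8197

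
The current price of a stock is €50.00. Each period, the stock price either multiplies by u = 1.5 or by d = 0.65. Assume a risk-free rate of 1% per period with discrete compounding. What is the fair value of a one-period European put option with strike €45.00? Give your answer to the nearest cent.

Risk-neutral probability p = (1 + 0.01 − 0.65)/(1.5 − 0.65) = 0.3600/0.8500 = 0.4235
Terminal stock prices: S_u = 75, S_d = 32.5
Terminal payoffs (K − S): max(-30, 0) = 0, max(12.5, 0) = 12.5
Node 0 (S = 50): V_0 = 1/1.01·[0.4235·0.0000 + 0.5765·12.5000] = 7.1345

€7.13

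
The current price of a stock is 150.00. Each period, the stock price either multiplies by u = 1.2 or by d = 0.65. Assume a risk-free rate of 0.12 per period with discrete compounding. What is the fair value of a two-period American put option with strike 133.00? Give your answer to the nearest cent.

Risk-neutral probability p = (1 + 0.12 − 0.65)/(1.2 − 0.65) = 0.4700/0.5500 = 0.8545
Terminal stock prices: S_uu = 216, S_ud = 117, S_dd = 63.38
Terminal payoffs (K − S): max(-83, 0) = 0, max(16, 0) = 16, max(69.62, 0) = 69.62
Node u (S = 180): continuation = 1/1.12·[0.8545·0.0000 + 0.1455·16.0000] = 2.0779; exercise value = 0.0000 ≤ continuation, so V_u = 2.0779
Node d (S = 97.5): continuation = 1/1.12·[0.8545·16.0000 + 0.1455·69.6250] = 21.2500; exercise value = 35.5000 > continuation, so V_d = 35.5000 (exercise)
Node 0 (S = 150): continuation = 1/1.12·[0.8545·2.0779 + 0.1455·35.5000] = 6.1958; exercise value = 0.0000 ≤ continuation, so V_0 = 6.1958

6.20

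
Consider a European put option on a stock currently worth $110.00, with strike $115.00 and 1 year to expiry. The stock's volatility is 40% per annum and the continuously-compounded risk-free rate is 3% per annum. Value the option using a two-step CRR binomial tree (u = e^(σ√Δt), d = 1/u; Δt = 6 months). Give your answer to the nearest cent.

$17.48

CRR parameters: u = e^(σ√Δt) = e^(0.4·√0.5) = 1.3269, d = 1/u = 0.7536
Per-period rate: rΔt = 0.03·0.5 = 0.015, so R = e^0.015 = 1.0151
Risk-neutral probability p = (e^0.015 − 0.7536)/(1.3269 − 0.7536) = 0.2615/0.5733 = 0.4561
Terminal stock prices: S_uu = 193.7, S_ud = 110, S_dd = 62.48
Terminal payoffs (K − S): max(-78.67, 0) = 0, max(5, 0) = 5, max(52.52, 0) = 52.52
Node u (S = 146): V_u = e^(−0.015)·[0.4561·0.0000 + 0.5439·5.0000] = 2.6789
Node d (S = 82.9): V_d = e^(−0.015)·[0.4561·5.0000 + 0.5439·52.5232] = 30.3877
Node 0 (S = 110): V_0 = e^(−0.015)·[0.4561·2.6789 + 0.5439·30.3877] = 17.4849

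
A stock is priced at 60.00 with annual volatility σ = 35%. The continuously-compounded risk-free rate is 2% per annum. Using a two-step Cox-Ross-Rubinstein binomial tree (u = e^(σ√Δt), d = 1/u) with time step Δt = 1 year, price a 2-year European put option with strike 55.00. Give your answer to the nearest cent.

7.55

CRR parameters: u = e^(σ√Δt) = e^(0.35·√1) = 1.4191, d = 1/u = 0.7047
Per-period rate: rΔt = 0.02·1 = 0.02, so R = e^0.02 = 1.0202
Risk-neutral probability p = (e^0.02 − 0.7047)/(1.4191 − 0.7047) = 0.3155/0.7144 = 0.4417
Terminal stock prices: S_uu = 120.8, S_ud = 60, S_dd = 29.8
Terminal payoffs (K − S): max(-65.83, 0) = 0, max(-5, 0) = 0, max(25.2, 0) = 25.2
Node u (S = 85.14): V_u = e^(−0.02)·[0.4417·0.0000 + 0.5583·0.0000] = 0.0000
Node d (S = 42.28): V_d = e^(−0.02)·[0.4417·0.0000 + 0.5583·25.2049] = 13.7942
Node 0 (S = 60): V_0 = e^(−0.02)·[0.4417·0.0000 + 0.5583·13.7942] = 7.5493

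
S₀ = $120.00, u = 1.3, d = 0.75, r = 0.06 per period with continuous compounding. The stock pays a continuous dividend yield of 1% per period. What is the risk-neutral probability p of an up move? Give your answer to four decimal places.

Per-period risk-free factor R = e^0.06 = 1.0618; dividend-adjusted growth = e^(0.06−0.01) = 1.0513.
Risk-neutral probability p = (1.0513 − 0.75)/(1.3 − 0.75) = 0.3013/0.5500 = 0.5478

p = 0.5478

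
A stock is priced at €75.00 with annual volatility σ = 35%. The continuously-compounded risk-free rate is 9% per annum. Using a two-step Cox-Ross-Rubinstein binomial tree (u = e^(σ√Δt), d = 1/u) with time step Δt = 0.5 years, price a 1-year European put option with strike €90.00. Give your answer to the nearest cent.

€15.75

CRR parameters: u = e^(σ√Δt) = e^(0.35·√0.5) = 1.2808, d = 1/u = 0.7808
Per-period rate: rΔt = 0.09·0.5 = 0.045, so R = e^0.045 = 1.0460
Risk-neutral probability p = (e^0.045 − 0.7808)/(1.2808 − 0.7808) = 0.2653/0.5000 = 0.5305
Terminal stock prices: S_uu = 123, S_ud = 75, S_dd = 45.72
Terminal payoffs (K − S): max(-33.03, 0) = 0, max(15, 0) = 15, max(44.28, 0) = 44.28
Node u (S = 96.06): V_u = e^(−0.045)·[0.5305·0.0000 + 0.4695·15.0000] = 6.7328
Node d (S = 58.56): V_d = e^(−0.045)·[0.5305·15.0000 + 0.4695·44.2810] = 27.4828
Node 0 (S = 75): V_0 = e^(−0.045)·[0.5305·6.7328 + 0.4695·27.4828] = 15.7502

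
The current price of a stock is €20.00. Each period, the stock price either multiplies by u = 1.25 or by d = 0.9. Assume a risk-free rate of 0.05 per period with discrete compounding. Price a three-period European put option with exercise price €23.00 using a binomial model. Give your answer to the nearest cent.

€2.35

Risk-neutral probability p = (1 + 0.05 − 0.9)/(1.25 − 0.9) = 0.1500/0.3500 = 0.4286
Terminal stock prices: S_uuu = 39.06, S_uud = 28.12, S_udd = 20.25, S_ddd = 14.58
Terminal payoffs (K − S): max(-16.06, 0) = 0, max(-5.125, 0) = 0, max(2.75, 0) = 2.75, max(8.42, 0) = 8.42
Node uu (S = 31.25): V_uu = 1/1.05·[0.4286·0.0000 + 0.5714·0.0000] = 0.0000
Node ud (S = 22.5): V_ud = 1/1.05·[0.4286·0.0000 + 0.5714·2.7500] = 1.4966
Node dd (S = 16.2): V_dd = 1/1.05·[0.4286·2.7500 + 0.5714·8.4200] = 5.7048
Node u (S = 25): V_u = 1/1.05·[0.4286·0.0000 + 0.5714·1.4966] = 0.8145
Node d (S = 18): V_d = 1/1.05·[0.4286·1.4966 + 0.5714·5.7048] = 3.7155
Node 0 (S = 20): V_0 = 1/1.05·[0.4286·0.8145 + 0.5714·3.7155] = 2.3545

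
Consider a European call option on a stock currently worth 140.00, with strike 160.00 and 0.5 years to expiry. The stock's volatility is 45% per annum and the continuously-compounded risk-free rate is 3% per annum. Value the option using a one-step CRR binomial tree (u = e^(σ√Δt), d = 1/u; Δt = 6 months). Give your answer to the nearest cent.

CRR parameters: u = e^(σ√Δt) = e^(0.45·√0.5) = 1.3746, d = 1/u = 0.7275
Per-period rate: rΔt = 0.03·0.5 = 0.015, so R = e^0.015 = 1.0151
Risk-neutral probability p = (e^0.015 − 0.7275)/(1.3746 − 0.7275) = 0.2877/0.6472 = 0.4445
Terminal stock prices: S_u = 192.5, S_d = 101.8
Terminal payoffs (S − K): max(32.45, 0) = 32.45, max(-58.16, 0) = 0
Node 0 (S = 140): V_0 = e^(−0.015)·[0.4445·32.4508 + 0.5555·0.0000] = 14.2086

14.21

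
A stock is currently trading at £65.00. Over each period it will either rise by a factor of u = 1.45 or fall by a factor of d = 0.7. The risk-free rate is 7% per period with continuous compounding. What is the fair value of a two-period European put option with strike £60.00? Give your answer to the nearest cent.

£6.20

Risk-neutral probability p = (e^0.07 − 0.7)/(1.45 − 0.7) = 0.3725/0.7500 = 0.4967
Terminal stock prices: S_uu = 136.7, S_ud = 65.97, S_dd = 31.85
Terminal payoffs (K − S): max(-76.66, 0) = 0, max(-5.975, 0) = 0, max(28.15, 0) = 28.15
Node u (S = 94.25): V_u = e^(−0.07)·[0.4967·0.0000 + 0.5033·0.0000] = 0.0000
Node d (S = 45.5): V_d = e^(−0.07)·[0.4967·0.0000 + 0.5033·28.1500] = 13.2106
Node 0 (S = 65): V_0 = e^(−0.07)·[0.4967·0.0000 + 0.5033·13.2106] = 6.1997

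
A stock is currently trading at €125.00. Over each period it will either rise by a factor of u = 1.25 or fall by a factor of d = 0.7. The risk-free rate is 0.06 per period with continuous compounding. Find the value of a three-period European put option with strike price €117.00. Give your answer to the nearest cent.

€10.28

Risk-neutral probability p = (e^0.06 − 0.7)/(1.25 − 0.7) = 0.3618/0.5500 = 0.6579
Terminal stock prices: S_uuu = 244.1, S_uud = 136.7, S_udd = 76.56, S_ddd = 42.87
Terminal payoffs (K − S): max(-127.1, 0) = 0, max(-19.72, 0) = 0, max(40.44, 0) = 40.44, max(74.12, 0) = 74.12
Node uu (S = 195.3): V_uu = e^(−0.06)·[0.6579·0.0000 + 0.3421·0.0000] = 0.0000
Node ud (S = 109.4): V_ud = e^(−0.06)·[0.6579·0.0000 + 0.3421·40.4375] = 13.0286
Node dd (S = 61.25): V_dd = e^(−0.06)·[0.6579·40.4375 + 0.3421·74.1250] = 48.9365
Node u (S = 156.2): V_u = e^(−0.06)·[0.6579·0.0000 + 0.3421·13.0286] = 4.1977
Node d (S = 87.5): V_d = e^(−0.06)·[0.6579·13.0286 + 0.3421·48.9365] = 23.8391
Node 0 (S = 125): V_0 = e^(−0.06)·[0.6579·4.1977 + 0.3421·23.8391] = 10.2816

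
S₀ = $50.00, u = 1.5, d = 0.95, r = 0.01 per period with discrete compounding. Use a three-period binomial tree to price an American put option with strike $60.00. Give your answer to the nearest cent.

Risk-neutral probability p = (1 + 0.01 − 0.95)/(1.5 − 0.95) = 0.0600/0.5500 = 0.1091
Terminal stock prices: S_uuu = 168.8, S_uud = 106.9, S_udd = 67.69, S_ddd = 42.87
Terminal payoffs (K − S): max(-108.8, 0) = 0, max(-46.88, 0) = 0, max(-7.688, 0) = 0, max(17.13, 0) = 17.13
Node uu (S = 112.5): continuation = 1/1.01·[0.1091·0.0000 + 0.8909·0.0000] = 0.0000; exercise value = 0.0000 ≤ continuation, so V_uu = 0.0000
Node ud (S = 71.25): continuation = 1/1.01·[0.1091·0.0000 + 0.8909·0.0000] = 0.0000; exercise value = 0.0000 ≤ continuation, so V_ud = 0.0000
Node dd (S = 45.12): continuation = 1/1.01·[0.1091·0.0000 + 0.8909·17.1313] = 15.1113; exercise value = 14.8750 ≤ continuation, so V_dd = 15.1113
Node u (S = 75): continuation = 1/1.01·[0.1091·0.0000 + 0.8909·0.0000] = 0.0000; exercise value = 0.0000 ≤ continuation, so V_u = 0.0000
Node d (S = 47.5): continuation = 1/1.01·[0.1091·0.0000 + 0.8909·15.1113] = 13.3295; exercise value = 12.5000 ≤ continuation, so V_d = 13.3295
Node 0 (S = 50): continuation = 1/1.01·[0.1091·0.0000 + 0.8909·13.3295] = 11.7578; exercise value = 10.0000 ≤ continuation, so V_0 = 11.7578

$11.76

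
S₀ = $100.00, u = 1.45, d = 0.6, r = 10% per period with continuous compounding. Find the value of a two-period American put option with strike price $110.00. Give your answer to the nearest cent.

$22.89

Risk-neutral probability p = (e^0.1 − 0.6)/(1.45 − 0.6) = 0.5052/0.8500 = 0.5943
Terminal stock prices: S_uu = 210.2, S_ud = 87, S_dd = 36
Terminal payoffs (K − S): max(-100.2, 0) = 0, max(23, 0) = 23, max(74, 0) = 74
Node u (S = 145): continuation = e^(−0.1)·[0.5943·0.0000 + 0.4057·23.0000] = 8.4427; exercise value = 0.0000 ≤ continuation, so V_u = 8.4427
Node d (S = 60): continuation = e^(−0.1)·[0.5943·23.0000 + 0.4057·74.0000] = 39.5321; exercise value = 50.0000 > continuation, so V_d = 50.0000 (exercise)
Node 0 (S = 100): continuation = e^(−0.1)·[0.5943·8.4427 + 0.4057·50.0000] = 22.8940; exercise value = 10.0000 ≤ continuation, so V_0 = 22.8940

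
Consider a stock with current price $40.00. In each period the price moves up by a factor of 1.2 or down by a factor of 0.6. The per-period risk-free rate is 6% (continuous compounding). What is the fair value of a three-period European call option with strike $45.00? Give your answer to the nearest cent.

Risk-neutral probability p = (e^0.06 − 0.6)/(1.2 − 0.6) = 0.4618/0.6000 = 0.7697
Terminal stock prices: S_uuu = 69.12, S_uud = 34.56, S_udd = 17.28, S_ddd = 8.64
Terminal payoffs (S − K): max(24.12, 0) = 24.12, max(-10.44, 0) = 0, max(-27.72, 0) = 0, max(-36.36, 0) = 0
Node uu (S = 57.6): V_uu = e^(−0.06)·[0.7697·24.1200 + 0.2303·0.0000] = 17.4846
Node ud (S = 28.8): V_ud = e^(−0.06)·[0.7697·0.0000 + 0.2303·0.0000] = 0.0000
Node dd (S = 14.4): V_dd = e^(−0.06)·[0.7697·0.0000 + 0.2303·0.0000] = 0.0000
Node u (S = 48): V_u = e^(−0.06)·[0.7697·17.4846 + 0.2303·0.0000] = 12.6747
Node d (S = 24): V_d = e^(−0.06)·[0.7697·0.0000 + 0.2303·0.0000] = 0.0000
Node 0 (S = 40): V_0 = e^(−0.06)·[0.7697·12.6747 + 0.2303·0.0000] = 9.1879

$9.19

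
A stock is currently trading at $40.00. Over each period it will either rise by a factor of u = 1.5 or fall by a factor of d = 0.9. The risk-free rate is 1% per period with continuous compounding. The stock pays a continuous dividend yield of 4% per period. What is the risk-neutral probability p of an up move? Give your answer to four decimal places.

p = 0.1174

Per-period risk-free factor R = e^0.01 = 1.0101; dividend-adjusted growth = e^(0.01−0.04) = 0.9704.
Risk-neutral probability p = (0.9704 − 0.9)/(1.5 − 0.9) = 0.0704/0.6000 = 0.1174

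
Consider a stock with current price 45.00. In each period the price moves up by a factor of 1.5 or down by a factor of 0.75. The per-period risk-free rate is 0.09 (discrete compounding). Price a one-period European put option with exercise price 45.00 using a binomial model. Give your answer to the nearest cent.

5.64

Risk-neutral probability p = (1 + 0.09 − 0.75)/(1.5 − 0.75) = 0.3400/0.7500 = 0.4533
Terminal stock prices: S_u = 67.5, S_d = 33.75
Terminal payoffs (K − S): max(-22.5, 0) = 0, max(11.25, 0) = 11.25
Node 0 (S = 45): V_0 = 1/1.09·[0.4533·0.0000 + 0.5467·11.2500] = 5.6422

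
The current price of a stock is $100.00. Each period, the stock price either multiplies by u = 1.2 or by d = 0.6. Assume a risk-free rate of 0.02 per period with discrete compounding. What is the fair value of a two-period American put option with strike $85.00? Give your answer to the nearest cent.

$9.98

Risk-neutral probability p = (1 + 0.02 − 0.6)/(1.2 − 0.6) = 0.4200/0.6000 = 0.7000
Terminal stock prices: S_uu = 144, S_ud = 72, S_dd = 36
Terminal payoffs (K − S): max(-59, 0) = 0, max(13, 0) = 13, max(49, 0) = 49
Node u (S = 120): continuation = 1/1.02·[0.7000·0.0000 + 0.3000·13.0000] = 3.8235; exercise value = 0.0000 ≤ continuation, so V_u = 3.8235
Node d (S = 60): continuation = 1/1.02·[0.7000·13.0000 + 0.3000·49.0000] = 23.3333; exercise value = 25.0000 > continuation, so V_d = 25.0000 (exercise)
Node 0 (S = 100): continuation = 1/1.02·[0.7000·3.8235 + 0.3000·25.0000] = 9.9769; exercise value = 0.0000 ≤ continuation, so V_0 = 9.9769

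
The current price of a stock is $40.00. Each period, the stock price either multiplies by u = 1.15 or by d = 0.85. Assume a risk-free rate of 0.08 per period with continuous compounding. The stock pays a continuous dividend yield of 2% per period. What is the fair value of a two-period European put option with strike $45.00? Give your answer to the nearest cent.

Per-period risk-free factor R = e^0.08 = 1.0833; dividend-adjusted growth = e^(0.08−0.02) = 1.0618.
Risk-neutral probability p = (1.0618 − 0.85)/(1.15 − 0.85) = 0.2118/0.3000 = 0.7061
Terminal stock prices: S_uu = 52.9, S_ud = 39.1, S_dd = 28.9
Terminal payoffs (K − S): max(-7.9, 0) = 0, max(5.9, 0) = 5.9, max(16.1, 0) = 16.1
Node u (S = 46): V_u = e^(−0.08)·[0.7061·0.0000 + 0.2939·5.9000] = 1.6006
Node d (S = 34): V_d = e^(−0.08)·[0.7061·5.9000 + 0.2939·16.1000] = 8.2135
Node 0 (S = 40): V_0 = e^(−0.08)·[0.7061·1.6006 + 0.2939·8.2135] = 3.2715

$3.27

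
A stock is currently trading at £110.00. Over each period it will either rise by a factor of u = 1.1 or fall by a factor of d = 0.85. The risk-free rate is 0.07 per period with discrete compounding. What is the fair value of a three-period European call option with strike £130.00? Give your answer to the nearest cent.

Risk-neutral probability p = (1 + 0.07 − 0.85)/(1.1 − 0.85) = 0.2200/0.2500 = 0.8800
Terminal stock prices: S_uuu = 146.4, S_uud = 113.1, S_udd = 87.42, S_ddd = 67.55
Terminal payoffs (S − K): max(16.41, 0) = 16.41, max(-16.86, 0) = 0, max(-42.58, 0) = 0, max(-62.45, 0) = 0
Node uu (S = 133.1): V_uu = 1/1.07·[0.8800·16.4100 + 0.1200·0.0000] = 13.4961
Node ud (S = 102.9): V_ud = 1/1.07·[0.8800·0.0000 + 0.1200·0.0000] = 0.0000
Node dd (S = 79.47): V_dd = 1/1.07·[0.8800·0.0000 + 0.1200·0.0000] = 0.0000
Node u (S = 121): V_u = 1/1.07·[0.8800·13.4961 + 0.1200·0.0000] = 11.0996
Node d (S = 93.5): V_d = 1/1.07·[0.8800·0.0000 + 0.1200·0.0000] = 0.0000
Node 0 (S = 110): V_0 = 1/1.07·[0.8800·11.0996 + 0.1200·0.0000] = 9.1286

£9.13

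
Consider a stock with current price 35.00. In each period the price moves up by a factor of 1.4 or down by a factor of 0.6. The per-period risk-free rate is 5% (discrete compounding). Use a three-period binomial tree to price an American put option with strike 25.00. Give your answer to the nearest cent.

Risk-neutral probability p = (1 + 0.05 − 0.6)/(1.4 − 0.6) = 0.4500/0.8000 = 0.5625
Terminal stock prices: S_uuu = 96.04, S_uud = 41.16, S_udd = 17.64, S_ddd = 7.56
Terminal payoffs (K − S): max(-71.04, 0) = 0, max(-16.16, 0) = 0, max(7.36, 0) = 7.36, max(17.44, 0) = 17.44
Node uu (S = 68.6): continuation = 1/1.05·[0.5625·0.0000 + 0.4375·0.0000] = 0.0000; exercise value = 0.0000 ≤ continuation, so V_uu = 0.0000
Node ud (S = 29.4): continuation = 1/1.05·[0.5625·0.0000 + 0.4375·7.3600] = 3.0667; exercise value = 0.0000 ≤ continuation, so V_ud = 3.0667
Node dd (S = 12.6): continuation = 1/1.05·[0.5625·7.3600 + 0.4375·17.4400] = 11.2095; exercise value = 12.4000 > continuation, so V_dd = 12.4000 (exercise)
Node u (S = 49): continuation = 1/1.05·[0.5625·0.0000 + 0.4375·3.0667] = 1.2778; exercise value = 0.0000 ≤ continuation, so V_u = 1.2778
Node d (S = 21): continuation = 1/1.05·[0.5625·3.0667 + 0.4375·12.4000] = 6.8095; exercise value = 4.0000 ≤ continuation, so V_d = 6.8095
Node 0 (S = 35): continuation = 1/1.05·[0.5625·1.2778 + 0.4375·6.8095] = 3.5218; exercise value = 0.0000 ≤ continuation, so V_0 = 3.5218

3.52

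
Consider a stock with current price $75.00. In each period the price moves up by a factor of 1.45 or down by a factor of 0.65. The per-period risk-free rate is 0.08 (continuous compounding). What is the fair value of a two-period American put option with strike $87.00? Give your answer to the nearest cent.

Risk-neutral probability p = (e^0.08 − 0.65)/(1.45 − 0.65) = 0.4333/0.8000 = 0.5416
Terminal stock prices: S_uu = 157.7, S_ud = 70.69, S_dd = 31.69
Terminal payoffs (K − S): max(-70.69, 0) = 0, max(16.31, 0) = 16.31, max(55.31, 0) = 55.31
Node u (S = 108.8): continuation = e^(−0.08)·[0.5416·0.0000 + 0.4584·16.3125] = 6.9026; exercise value = 0.0000 ≤ continuation, so V_u = 6.9026
Node d (S = 48.75): continuation = e^(−0.08)·[0.5416·16.3125 + 0.4584·55.3125] = 31.5611; exercise value = 38.2500 > continuation, so V_d = 38.2500 (exercise)
Node 0 (S = 75): continuation = e^(−0.08)·[0.5416·6.9026 + 0.4584·38.2500] = 19.6365; exercise value = 12.0000 ≤ continuation, so V_0 = 19.6365

$19.64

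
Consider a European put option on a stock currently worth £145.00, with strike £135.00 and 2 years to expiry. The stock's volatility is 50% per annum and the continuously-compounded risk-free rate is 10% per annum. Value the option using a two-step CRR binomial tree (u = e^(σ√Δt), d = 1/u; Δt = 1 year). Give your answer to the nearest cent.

CRR parameters: u = e^(σ√Δt) = e^(0.5·√1) = 1.6487, d = 1/u = 0.6065
Per-period rate: rΔt = 0.1·1 = 0.1, so R = e^0.1 = 1.1052
Risk-neutral probability p = (e^0.1 − 0.6065)/(1.6487 − 0.6065) = 0.4986/1.0422 = 0.4785
Terminal stock prices: S_uu = 394.2, S_ud = 145, S_dd = 53.34
Terminal payoffs (K − S): max(-259.2, 0) = 0, max(-10, 0) = 0, max(81.66, 0) = 81.66
Node u (S = 239.1): V_u = e^(−0.1)·[0.4785·0.0000 + 0.5215·0.0000] = 0.0000
Node d (S = 87.95): V_d = e^(−0.1)·[0.4785·0.0000 + 0.5215·81.6575] = 38.5353
Node 0 (S = 145): V_0 = e^(−0.1)·[0.4785·0.0000 + 0.5215·38.5353] = 18.1854

£18.19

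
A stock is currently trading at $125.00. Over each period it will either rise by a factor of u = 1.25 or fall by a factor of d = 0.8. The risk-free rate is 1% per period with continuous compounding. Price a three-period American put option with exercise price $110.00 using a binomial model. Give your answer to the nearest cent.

Risk-neutral probability p = (e^0.01 − 0.8)/(1.25 − 0.8) = 0.2101/0.4500 = 0.4668
Terminal stock prices: S_uuu = 244.1, S_uud = 156.2, S_udd = 100, S_ddd = 64
Terminal payoffs (K − S): max(-134.1, 0) = 0, max(-46.25, 0) = 0, max(10, 0) = 10, max(46, 0) = 46
Node uu (S = 195.3): continuation = e^(−0.01)·[0.4668·0.0000 + 0.5332·0.0000] = 0.0000; exercise value = 0.0000 ≤ continuation, so V_uu = 0.0000
Node ud (S = 125): continuation = e^(−0.01)·[0.4668·0.0000 + 0.5332·10.0000] = 5.2792; exercise value = 0.0000 ≤ continuation, so V_ud = 5.2792
Node dd (S = 80): continuation = e^(−0.01)·[0.4668·10.0000 + 0.5332·46.0000] = 28.9055; exercise value = 30.0000 > continuation, so V_dd = 30.0000 (exercise)
Node u (S = 156.2): continuation = e^(−0.01)·[0.4668·0.0000 + 0.5332·5.2792] = 2.7870; exercise value = 0.0000 ≤ continuation, so V_u = 2.7870
Node d (S = 100): continuation = e^(−0.01)·[0.4668·5.2792 + 0.5332·30.0000] = 18.2772; exercise value = 10.0000 ≤ continuation, so V_d = 18.2772
Node 0 (S = 125): continuation = e^(−0.01)·[0.4668·2.7870 + 0.5332·18.2772] = 10.9368; exercise value = 0.0000 ≤ continuation, so V_0 = 10.9368

$10.94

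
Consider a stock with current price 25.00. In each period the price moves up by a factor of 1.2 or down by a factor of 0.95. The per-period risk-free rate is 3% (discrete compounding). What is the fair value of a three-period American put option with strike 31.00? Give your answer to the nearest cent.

6.00

Risk-neutral probability p = (1 + 0.03 − 0.95)/(1.2 − 0.95) = 0.0800/0.2500 = 0.3200
Terminal stock prices: S_uuu = 43.2, S_uud = 34.2, S_udd = 27.07, S_ddd = 21.43
Terminal payoffs (K − S): max(-12.2, 0) = 0, max(-3.2, 0) = 0, max(3.925, 0) = 3.925, max(9.566, 0) = 9.566
Node uu (S = 36): continuation = 1/1.03·[0.3200·0.0000 + 0.6800·0.0000] = 0.0000; exercise value = 0.0000 ≤ continuation, so V_uu = 0.0000
Node ud (S = 28.5): continuation = 1/1.03·[0.3200·0.0000 + 0.6800·3.9250] = 2.5913; exercise value = 2.5000 ≤ continuation, so V_ud = 2.5913
Node dd (S = 22.56): continuation = 1/1.03·[0.3200·3.9250 + 0.6800·9.5656] = 7.5346; exercise value = 8.4375 > continuation, so V_dd = 8.4375 (exercise)
Node u (S = 30): continuation = 1/1.03·[0.3200·0.0000 + 0.6800·2.5913] = 1.7107; exercise value = 1.0000 ≤ continuation, so V_u = 1.7107
Node d (S = 23.75): continuation = 1/1.03·[0.3200·2.5913 + 0.6800·8.4375] = 6.3754; exercise value = 7.2500 > continuation, so V_d = 7.2500 (exercise)
Node 0 (S = 25): continuation = 1/1.03·[0.3200·1.7107 + 0.6800·7.2500] = 5.3179; exercise value = 6.0000 > continuation, so V_0 = 6.0000 (exercise)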